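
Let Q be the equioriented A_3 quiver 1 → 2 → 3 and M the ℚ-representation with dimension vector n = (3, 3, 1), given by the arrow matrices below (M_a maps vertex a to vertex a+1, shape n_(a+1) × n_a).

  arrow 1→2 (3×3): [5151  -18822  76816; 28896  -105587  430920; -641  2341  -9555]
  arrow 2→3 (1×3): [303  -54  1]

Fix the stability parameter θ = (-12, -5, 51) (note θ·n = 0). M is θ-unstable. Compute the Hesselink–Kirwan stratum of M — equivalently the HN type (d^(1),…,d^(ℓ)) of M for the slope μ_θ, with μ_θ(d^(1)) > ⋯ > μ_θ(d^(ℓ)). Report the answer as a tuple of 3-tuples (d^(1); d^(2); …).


Interval decomposition of M: I[1,2]^2, I[1,3].
HN type (ℓ=3): μ^(1)=51; μ^(2)=-5; μ^(3)=-12

((0, 0, 1); (0, 3, 0); (3, 0, 0))


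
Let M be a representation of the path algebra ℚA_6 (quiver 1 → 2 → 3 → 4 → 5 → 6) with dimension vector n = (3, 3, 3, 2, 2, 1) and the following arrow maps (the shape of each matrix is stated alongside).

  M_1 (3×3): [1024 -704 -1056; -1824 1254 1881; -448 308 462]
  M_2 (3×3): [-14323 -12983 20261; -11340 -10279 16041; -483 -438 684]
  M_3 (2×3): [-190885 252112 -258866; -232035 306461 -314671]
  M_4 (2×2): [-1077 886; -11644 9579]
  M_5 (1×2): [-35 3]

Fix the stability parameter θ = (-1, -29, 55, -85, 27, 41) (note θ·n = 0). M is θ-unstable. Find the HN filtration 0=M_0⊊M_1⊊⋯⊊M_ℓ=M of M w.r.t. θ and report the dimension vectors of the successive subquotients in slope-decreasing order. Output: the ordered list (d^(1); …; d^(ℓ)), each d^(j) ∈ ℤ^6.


Barcode: M ≅ I[1,1]^2, I[1,6], I[2,3], I[2,5]. HN layers by μ_θ (6 steps, strictly decreasing):
  μ^(1)=55; μ^(2)=41; μ^(3)=27; μ^(4)=-1; μ^(5)=-15; μ^(6)=-29

((0, 0, 1, 0, 0, 0); (0, 0, 0, 0, 0, 1); (0, 0, 0, 0, 2, 0); (2, 0, 0, 0, 0, 0); (1, 1, 2, 2, 0, 0); (0, 2, 0, 0, 0, 0))


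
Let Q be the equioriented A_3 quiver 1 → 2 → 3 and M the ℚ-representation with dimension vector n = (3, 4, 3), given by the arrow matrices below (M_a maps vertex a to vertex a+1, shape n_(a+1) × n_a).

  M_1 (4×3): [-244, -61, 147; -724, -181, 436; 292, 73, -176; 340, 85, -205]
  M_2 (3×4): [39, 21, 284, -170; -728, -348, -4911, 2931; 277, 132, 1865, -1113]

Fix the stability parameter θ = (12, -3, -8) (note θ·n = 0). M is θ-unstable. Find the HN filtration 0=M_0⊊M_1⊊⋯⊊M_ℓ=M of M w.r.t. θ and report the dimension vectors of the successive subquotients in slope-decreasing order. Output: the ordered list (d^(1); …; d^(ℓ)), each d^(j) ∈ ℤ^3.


Barcode: M ≅ I[1,1], I[1,3]^2, I[2,2], I[2,3]. HN layers by μ_θ (4 steps, strictly decreasing):
  μ^(1)=12; μ^(2)=1/3; μ^(3)=-3; μ^(4)=-11/2

((1, 0, 0); (2, 2, 2); (0, 1, 0); (0, 1, 1))


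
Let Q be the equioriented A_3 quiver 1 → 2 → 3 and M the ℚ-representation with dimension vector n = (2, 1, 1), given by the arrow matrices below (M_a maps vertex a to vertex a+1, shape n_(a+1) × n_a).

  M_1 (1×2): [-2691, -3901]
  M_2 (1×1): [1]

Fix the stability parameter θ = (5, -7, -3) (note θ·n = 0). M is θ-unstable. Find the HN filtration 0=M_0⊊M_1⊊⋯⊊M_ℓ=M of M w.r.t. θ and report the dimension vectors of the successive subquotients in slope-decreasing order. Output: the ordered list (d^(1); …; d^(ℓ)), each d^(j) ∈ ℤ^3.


Via rank(M_{q-1}∘⋯∘M_p): M ≅ I[1,1], I[1,3].
μ_θ-semistable layers: μ^(1)=5; μ^(2)=-5/3

((1, 0, 0); (1, 1, 1))


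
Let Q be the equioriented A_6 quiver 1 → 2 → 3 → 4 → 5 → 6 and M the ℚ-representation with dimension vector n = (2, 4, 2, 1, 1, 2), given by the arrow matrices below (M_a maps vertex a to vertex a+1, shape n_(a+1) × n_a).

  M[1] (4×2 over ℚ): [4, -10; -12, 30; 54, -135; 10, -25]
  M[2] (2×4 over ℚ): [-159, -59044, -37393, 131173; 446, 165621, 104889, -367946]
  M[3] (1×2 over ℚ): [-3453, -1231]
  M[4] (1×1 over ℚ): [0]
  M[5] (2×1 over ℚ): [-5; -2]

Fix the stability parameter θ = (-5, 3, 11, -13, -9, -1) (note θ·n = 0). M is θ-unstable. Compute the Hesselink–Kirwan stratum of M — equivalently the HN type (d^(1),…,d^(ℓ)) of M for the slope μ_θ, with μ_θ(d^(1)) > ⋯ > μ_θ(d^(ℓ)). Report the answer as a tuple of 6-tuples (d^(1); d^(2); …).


Barcode: M ≅ I[1,1], I[1,4], I[2,2]^2, I[2,3], I[5,6], I[6,6]. HN layers by μ_θ (6 steps, strictly decreasing):
  μ^(1)=11; μ^(2)=3; μ^(3)=1/3; μ^(4)=-1; μ^(5)=-5; μ^(6)=-9

((0, 0, 1, 0, 0, 0); (0, 3, 0, 0, 0, 0); (0, 1, 1, 1, 0, 0); (0, 0, 0, 0, 0, 2); (2, 0, 0, 0, 0, 0); (0, 0, 0, 0, 1, 0))


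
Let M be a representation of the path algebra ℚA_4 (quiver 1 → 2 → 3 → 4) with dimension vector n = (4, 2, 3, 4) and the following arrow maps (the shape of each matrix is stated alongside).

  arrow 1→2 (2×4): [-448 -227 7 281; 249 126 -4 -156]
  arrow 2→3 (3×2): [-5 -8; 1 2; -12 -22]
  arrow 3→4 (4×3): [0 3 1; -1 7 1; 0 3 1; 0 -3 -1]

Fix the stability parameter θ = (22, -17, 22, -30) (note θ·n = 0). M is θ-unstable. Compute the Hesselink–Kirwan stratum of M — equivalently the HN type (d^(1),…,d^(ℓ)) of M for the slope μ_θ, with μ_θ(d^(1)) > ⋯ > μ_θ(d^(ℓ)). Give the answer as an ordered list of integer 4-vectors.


Interval decomposition of M: I[1,1]^2, I[1,3], I[1,4], I[3,4], I[4,4]^2.
HN type (ℓ=5): μ^(1)=22; μ^(2)=5/2; μ^(3)=-3/4; μ^(4)=-4; μ^(5)=-30

((2, 0, 1, 0); (1, 1, 0, 0); (1, 1, 1, 1); (0, 0, 1, 1); (0, 0, 0, 2))


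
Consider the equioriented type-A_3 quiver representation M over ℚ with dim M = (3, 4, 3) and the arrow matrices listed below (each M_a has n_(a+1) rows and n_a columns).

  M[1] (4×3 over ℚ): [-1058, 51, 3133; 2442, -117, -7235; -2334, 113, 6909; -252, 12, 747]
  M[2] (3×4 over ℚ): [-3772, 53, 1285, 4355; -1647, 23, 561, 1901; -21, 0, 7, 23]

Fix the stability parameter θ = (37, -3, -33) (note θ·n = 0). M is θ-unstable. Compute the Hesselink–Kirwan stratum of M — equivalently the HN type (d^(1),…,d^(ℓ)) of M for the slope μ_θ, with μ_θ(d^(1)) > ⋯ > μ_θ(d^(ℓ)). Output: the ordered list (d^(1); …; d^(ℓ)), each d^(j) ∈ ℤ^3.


Barcode: M ≅ I[1,3]^3, I[2,2]. HN layers by μ_θ (2 steps, strictly decreasing):
  μ^(1)=1/3; μ^(2)=-3

((3, 3, 3); (0, 1, 0))


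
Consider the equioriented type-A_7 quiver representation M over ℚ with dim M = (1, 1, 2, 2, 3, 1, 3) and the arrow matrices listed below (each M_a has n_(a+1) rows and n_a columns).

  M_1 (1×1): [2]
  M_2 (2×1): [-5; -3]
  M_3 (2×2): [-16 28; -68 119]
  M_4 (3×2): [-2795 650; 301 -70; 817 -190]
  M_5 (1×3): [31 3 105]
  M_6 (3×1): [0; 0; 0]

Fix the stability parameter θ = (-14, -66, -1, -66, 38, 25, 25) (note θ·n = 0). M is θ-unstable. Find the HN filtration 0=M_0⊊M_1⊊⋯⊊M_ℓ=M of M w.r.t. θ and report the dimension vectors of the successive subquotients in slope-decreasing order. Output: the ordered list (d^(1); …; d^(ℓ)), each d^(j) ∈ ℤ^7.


Via rank(M_{q-1}∘⋯∘M_p): M ≅ I[1,6], I[3,3], I[4,4], I[5,5]^2, I[7,7]^3.
μ_θ-semistable layers: μ^(1)=38; μ^(2)=63/2; μ^(3)=25; μ^(4)=-1; μ^(5)=-67/2; μ^(6)=-40; μ^(7)=-66

((0, 0, 0, 0, 2, 0, 0); (0, 0, 0, 0, 1, 1, 0); (0, 0, 0, 0, 0, 0, 3); (0, 0, 1, 0, 0, 0, 0); (0, 0, 1, 1, 0, 0, 0); (1, 1, 0, 0, 0, 0, 0); (0, 0, 0, 1, 0, 0, 0))


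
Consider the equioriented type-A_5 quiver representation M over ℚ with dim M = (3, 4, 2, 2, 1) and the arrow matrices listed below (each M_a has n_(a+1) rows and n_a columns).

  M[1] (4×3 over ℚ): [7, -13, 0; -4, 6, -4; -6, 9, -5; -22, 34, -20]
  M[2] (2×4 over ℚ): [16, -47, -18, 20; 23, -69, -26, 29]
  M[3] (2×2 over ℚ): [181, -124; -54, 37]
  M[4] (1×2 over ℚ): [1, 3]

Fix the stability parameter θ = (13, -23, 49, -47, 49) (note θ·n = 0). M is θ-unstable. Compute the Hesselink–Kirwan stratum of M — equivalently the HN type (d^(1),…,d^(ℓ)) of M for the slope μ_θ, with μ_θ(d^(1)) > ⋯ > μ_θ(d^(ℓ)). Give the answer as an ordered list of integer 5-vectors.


Interval decomposition of M: I[1,2], I[1,4], I[1,5], I[2,2].
HN type (ℓ=4): μ^(1)=49; μ^(2)=1; μ^(3)=-5; μ^(4)=-23

((0, 0, 0, 0, 1); (0, 0, 2, 2, 0); (3, 3, 0, 0, 0); (0, 1, 0, 0, 0))


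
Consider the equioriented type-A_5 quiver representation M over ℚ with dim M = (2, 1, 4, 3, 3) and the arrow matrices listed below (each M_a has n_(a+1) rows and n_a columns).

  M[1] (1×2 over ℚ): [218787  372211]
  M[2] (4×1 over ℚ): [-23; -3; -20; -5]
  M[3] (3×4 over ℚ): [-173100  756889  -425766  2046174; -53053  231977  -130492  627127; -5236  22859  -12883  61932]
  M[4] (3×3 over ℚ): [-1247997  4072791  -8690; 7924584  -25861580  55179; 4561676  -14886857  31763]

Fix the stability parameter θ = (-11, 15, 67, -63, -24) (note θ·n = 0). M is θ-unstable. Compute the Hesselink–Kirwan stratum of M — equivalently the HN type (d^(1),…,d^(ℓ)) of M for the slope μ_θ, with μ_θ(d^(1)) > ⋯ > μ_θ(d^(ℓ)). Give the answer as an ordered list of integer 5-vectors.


Via rank(M_{q-1}∘⋯∘M_p): M ≅ I[1,1], I[1,5], I[3,3], I[3,5]^2.
μ_θ-semistable layers: μ^(1)=67; μ^(2)=-5/4; μ^(3)=-20/3; μ^(4)=-11

((0, 0, 1, 0, 0); (0, 1, 1, 1, 1); (0, 0, 2, 2, 2); (2, 0, 0, 0, 0))


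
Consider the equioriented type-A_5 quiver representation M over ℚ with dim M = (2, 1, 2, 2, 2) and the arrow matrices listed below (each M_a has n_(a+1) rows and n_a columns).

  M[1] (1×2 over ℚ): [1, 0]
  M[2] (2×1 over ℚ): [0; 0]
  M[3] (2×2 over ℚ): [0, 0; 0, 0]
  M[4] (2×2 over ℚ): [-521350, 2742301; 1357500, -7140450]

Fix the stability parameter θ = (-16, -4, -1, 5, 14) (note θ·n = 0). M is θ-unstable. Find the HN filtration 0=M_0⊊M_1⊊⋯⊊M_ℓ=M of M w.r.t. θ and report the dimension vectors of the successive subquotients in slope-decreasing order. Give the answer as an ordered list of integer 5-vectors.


Via rank(M_{q-1}∘⋯∘M_p): M ≅ I[1,1], I[1,2], I[3,3]^2, I[4,4], I[4,5], I[5,5].
μ_θ-semistable layers: μ^(1)=14; μ^(2)=5; μ^(3)=-1; μ^(4)=-4; μ^(5)=-16

((0, 0, 0, 0, 2); (0, 0, 0, 2, 0); (0, 0, 2, 0, 0); (0, 1, 0, 0, 0); (2, 0, 0, 0, 0))


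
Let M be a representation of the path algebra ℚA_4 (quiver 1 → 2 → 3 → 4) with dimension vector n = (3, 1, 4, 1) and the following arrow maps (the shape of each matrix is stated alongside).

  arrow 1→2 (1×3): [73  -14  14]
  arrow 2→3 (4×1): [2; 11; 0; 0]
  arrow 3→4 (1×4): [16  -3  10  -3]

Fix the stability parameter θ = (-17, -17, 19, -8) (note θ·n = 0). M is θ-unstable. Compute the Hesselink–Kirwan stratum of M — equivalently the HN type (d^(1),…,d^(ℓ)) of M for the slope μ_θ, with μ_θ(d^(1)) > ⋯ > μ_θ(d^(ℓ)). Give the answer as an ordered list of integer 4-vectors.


Via rank(M_{q-1}∘⋯∘M_p): M ≅ I[1,1]^2, I[1,4], I[3,3]^3.
μ_θ-semistable layers: μ^(1)=19; μ^(2)=11/2; μ^(3)=-17

((0, 0, 3, 0); (0, 0, 1, 1); (3, 1, 0, 0))


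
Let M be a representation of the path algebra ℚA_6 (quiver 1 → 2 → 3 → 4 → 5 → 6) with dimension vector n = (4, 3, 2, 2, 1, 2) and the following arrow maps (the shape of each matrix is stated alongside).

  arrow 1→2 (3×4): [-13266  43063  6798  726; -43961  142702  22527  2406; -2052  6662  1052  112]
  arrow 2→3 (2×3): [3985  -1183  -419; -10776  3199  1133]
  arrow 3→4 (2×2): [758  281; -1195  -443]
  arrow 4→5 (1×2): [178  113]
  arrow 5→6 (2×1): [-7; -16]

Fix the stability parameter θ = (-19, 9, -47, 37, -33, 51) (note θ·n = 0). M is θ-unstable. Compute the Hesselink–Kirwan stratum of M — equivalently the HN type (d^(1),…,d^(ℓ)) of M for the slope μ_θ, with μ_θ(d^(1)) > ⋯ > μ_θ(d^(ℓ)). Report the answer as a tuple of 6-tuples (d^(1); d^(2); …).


Via rank(M_{q-1}∘⋯∘M_p): M ≅ I[1,1], I[1,2], I[1,4], I[1,6], I[6,6].
μ_θ-semistable layers: μ^(1)=51; μ^(2)=37; μ^(3)=9; μ^(4)=2; μ^(5)=-19

((0, 0, 0, 0, 0, 2); (0, 0, 0, 1, 0, 0); (0, 1, 0, 0, 0, 0); (0, 0, 0, 1, 1, 0); (4, 2, 2, 0, 0, 0))


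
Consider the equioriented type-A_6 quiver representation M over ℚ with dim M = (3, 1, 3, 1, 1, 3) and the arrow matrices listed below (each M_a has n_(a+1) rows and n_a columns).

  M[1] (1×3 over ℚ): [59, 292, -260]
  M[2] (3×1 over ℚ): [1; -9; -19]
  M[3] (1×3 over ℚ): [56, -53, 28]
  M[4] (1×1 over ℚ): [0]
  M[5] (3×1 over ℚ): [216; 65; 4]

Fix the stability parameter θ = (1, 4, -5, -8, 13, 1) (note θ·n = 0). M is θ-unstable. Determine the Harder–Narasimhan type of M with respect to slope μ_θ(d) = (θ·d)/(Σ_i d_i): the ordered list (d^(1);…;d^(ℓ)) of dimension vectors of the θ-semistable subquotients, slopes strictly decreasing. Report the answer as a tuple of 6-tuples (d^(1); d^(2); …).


Interval decomposition of M: I[1,1]^2, I[1,4], I[3,3]^2, I[5,6], I[6,6]^2.
HN type (ℓ=4): μ^(1)=7; μ^(2)=1; μ^(3)=-2; μ^(4)=-5

((0, 0, 0, 0, 1, 1); (2, 0, 0, 0, 0, 2); (1, 1, 1, 1, 0, 0); (0, 0, 2, 0, 0, 0))


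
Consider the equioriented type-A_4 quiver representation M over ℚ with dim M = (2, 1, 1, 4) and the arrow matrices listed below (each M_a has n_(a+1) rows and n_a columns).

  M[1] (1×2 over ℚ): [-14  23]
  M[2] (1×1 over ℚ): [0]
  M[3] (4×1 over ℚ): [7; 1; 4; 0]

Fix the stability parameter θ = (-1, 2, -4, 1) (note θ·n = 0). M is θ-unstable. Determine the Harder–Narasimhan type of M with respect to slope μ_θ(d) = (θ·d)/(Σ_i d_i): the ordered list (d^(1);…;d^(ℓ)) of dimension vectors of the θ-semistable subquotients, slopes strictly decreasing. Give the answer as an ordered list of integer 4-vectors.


Interval decomposition of M: I[1,1], I[1,2], I[3,4], I[4,4]^3.
HN type (ℓ=4): μ^(1)=2; μ^(2)=1; μ^(3)=-1; μ^(4)=-4

((0, 1, 0, 0); (0, 0, 0, 4); (2, 0, 0, 0); (0, 0, 1, 0))


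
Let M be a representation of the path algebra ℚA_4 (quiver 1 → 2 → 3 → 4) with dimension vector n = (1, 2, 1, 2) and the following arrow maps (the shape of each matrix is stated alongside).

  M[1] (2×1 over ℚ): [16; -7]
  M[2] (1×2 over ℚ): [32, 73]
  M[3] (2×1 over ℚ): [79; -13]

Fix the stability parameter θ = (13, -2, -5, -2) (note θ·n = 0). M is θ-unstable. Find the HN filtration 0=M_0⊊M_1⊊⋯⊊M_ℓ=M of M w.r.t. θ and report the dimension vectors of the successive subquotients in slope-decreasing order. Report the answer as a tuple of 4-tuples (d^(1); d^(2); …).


Via rank(M_{q-1}∘⋯∘M_p): M ≅ I[1,4], I[2,2], I[4,4].
μ_θ-semistable layers: μ^(1)=1; μ^(2)=-2

((1, 1, 1, 1); (0, 1, 0, 1))


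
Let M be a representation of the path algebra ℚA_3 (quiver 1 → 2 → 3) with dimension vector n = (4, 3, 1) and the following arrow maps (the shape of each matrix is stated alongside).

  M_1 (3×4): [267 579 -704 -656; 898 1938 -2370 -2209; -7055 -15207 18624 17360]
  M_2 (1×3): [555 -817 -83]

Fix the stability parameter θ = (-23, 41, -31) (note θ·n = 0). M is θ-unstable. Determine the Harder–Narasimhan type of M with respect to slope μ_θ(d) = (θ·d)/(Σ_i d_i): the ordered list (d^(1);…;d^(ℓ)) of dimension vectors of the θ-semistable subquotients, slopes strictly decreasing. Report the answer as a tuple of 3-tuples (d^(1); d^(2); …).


Via rank(M_{q-1}∘⋯∘M_p): M ≅ I[1,1]^2, I[1,2], I[1,3], I[2,2].
μ_θ-semistable layers: μ^(1)=41; μ^(2)=5; μ^(3)=-23

((0, 2, 0); (0, 1, 1); (4, 0, 0))


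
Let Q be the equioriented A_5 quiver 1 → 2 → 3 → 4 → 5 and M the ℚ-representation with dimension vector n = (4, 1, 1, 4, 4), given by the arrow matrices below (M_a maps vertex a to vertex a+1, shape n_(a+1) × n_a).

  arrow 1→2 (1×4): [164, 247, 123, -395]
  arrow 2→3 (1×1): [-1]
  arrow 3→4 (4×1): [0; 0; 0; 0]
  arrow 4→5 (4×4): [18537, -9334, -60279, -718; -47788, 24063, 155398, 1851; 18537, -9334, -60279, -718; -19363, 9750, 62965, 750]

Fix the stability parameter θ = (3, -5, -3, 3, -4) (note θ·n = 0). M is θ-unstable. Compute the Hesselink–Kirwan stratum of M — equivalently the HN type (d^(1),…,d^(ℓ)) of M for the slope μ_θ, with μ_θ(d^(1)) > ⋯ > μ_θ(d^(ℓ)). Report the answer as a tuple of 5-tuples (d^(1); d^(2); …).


Barcode: M ≅ I[1,1]^3, I[1,3], I[4,4]^2, I[4,5]^2, I[5,5]^2. HN layers by μ_θ (4 steps, strictly decreasing):
  μ^(1)=3; μ^(2)=-1/2; μ^(3)=-5/3; μ^(4)=-4

((3, 0, 0, 2, 0); (0, 0, 0, 2, 2); (1, 1, 1, 0, 0); (0, 0, 0, 0, 2))


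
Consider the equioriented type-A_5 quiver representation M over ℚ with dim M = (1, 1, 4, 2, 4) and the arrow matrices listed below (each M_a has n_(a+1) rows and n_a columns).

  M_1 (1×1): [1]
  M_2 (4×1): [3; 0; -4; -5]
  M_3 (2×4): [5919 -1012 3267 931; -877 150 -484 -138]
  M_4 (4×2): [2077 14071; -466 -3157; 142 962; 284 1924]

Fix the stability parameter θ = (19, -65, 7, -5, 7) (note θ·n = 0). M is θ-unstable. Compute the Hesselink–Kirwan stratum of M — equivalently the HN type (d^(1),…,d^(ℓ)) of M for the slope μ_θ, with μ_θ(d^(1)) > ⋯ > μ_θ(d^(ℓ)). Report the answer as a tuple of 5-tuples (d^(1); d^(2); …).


Interval decomposition of M: I[1,5], I[3,3]^2, I[3,5], I[5,5]^2.
HN type (ℓ=3): μ^(1)=7; μ^(2)=1; μ^(3)=-23

((0, 0, 2, 0, 4); (0, 0, 2, 2, 0); (1, 1, 0, 0, 0))


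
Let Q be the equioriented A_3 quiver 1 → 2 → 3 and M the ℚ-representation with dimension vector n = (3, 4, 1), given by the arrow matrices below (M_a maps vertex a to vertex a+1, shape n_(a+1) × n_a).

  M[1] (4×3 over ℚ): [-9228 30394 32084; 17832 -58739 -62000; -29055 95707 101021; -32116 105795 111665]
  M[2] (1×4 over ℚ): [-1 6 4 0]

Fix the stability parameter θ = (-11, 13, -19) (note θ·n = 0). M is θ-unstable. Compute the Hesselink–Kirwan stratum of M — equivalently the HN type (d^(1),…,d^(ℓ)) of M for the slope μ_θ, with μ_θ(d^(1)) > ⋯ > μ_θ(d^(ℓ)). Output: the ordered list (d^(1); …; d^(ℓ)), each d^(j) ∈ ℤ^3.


Via rank(M_{q-1}∘⋯∘M_p): M ≅ I[1,2]^3, I[2,3].
μ_θ-semistable layers: μ^(1)=13; μ^(2)=-3; μ^(3)=-11

((0, 3, 0); (0, 1, 1); (3, 0, 0))


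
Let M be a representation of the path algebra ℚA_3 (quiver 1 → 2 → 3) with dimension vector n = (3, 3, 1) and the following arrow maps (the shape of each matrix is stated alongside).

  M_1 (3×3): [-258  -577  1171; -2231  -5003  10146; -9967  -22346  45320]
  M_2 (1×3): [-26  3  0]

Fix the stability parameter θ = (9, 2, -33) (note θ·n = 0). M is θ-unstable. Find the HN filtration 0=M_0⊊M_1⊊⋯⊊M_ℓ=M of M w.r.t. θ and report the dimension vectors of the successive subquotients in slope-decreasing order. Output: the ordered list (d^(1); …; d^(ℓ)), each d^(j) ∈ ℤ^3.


Interval decomposition of M: I[1,2]^2, I[1,3].
HN type (ℓ=2): μ^(1)=11/2; μ^(2)=-22/3

((2, 2, 0); (1, 1, 1))


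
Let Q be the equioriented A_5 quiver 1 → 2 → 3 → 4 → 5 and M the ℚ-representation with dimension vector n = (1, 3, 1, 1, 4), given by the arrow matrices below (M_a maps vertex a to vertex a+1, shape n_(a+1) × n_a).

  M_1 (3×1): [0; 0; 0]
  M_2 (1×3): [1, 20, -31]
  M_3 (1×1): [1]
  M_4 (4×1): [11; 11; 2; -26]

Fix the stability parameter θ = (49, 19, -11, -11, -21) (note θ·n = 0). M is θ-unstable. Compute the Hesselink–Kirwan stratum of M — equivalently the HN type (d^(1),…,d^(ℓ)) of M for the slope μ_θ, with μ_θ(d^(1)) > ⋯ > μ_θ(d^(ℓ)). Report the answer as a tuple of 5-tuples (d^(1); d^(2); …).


Barcode: M ≅ I[1,1], I[2,2]^2, I[2,5], I[5,5]^3. HN layers by μ_θ (4 steps, strictly decreasing):
  μ^(1)=49; μ^(2)=19; μ^(3)=-6; μ^(4)=-21

((1, 0, 0, 0, 0); (0, 2, 0, 0, 0); (0, 1, 1, 1, 1); (0, 0, 0, 0, 3))


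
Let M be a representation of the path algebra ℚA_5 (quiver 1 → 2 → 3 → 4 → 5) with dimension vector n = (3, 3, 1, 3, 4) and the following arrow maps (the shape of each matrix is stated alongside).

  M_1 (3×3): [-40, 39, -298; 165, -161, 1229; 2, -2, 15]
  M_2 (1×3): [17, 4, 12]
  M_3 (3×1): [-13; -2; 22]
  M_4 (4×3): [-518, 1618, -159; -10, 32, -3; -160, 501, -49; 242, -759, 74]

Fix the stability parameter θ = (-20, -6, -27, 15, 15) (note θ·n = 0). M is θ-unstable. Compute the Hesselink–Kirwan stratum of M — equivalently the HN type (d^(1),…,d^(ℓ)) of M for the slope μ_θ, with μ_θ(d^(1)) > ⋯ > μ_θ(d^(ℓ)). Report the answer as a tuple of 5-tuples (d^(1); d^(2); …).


Via rank(M_{q-1}∘⋯∘M_p): M ≅ I[1,2]^2, I[1,4], I[4,5]^2, I[5,5]^2.
μ_θ-semistable layers: μ^(1)=15; μ^(2)=-6; μ^(3)=-33/2; μ^(4)=-20

((0, 0, 0, 3, 4); (0, 2, 0, 0, 0); (0, 1, 1, 0, 0); (3, 0, 0, 0, 0))


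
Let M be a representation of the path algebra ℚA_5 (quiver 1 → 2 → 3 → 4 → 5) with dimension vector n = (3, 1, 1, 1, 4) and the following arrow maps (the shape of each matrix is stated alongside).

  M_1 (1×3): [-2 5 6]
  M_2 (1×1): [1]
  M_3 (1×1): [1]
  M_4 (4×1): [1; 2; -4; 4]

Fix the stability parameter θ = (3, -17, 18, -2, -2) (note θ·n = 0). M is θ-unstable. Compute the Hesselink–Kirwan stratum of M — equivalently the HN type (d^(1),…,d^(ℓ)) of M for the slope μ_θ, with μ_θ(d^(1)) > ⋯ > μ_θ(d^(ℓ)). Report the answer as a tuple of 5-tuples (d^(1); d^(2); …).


Via rank(M_{q-1}∘⋯∘M_p): M ≅ I[1,1]^2, I[1,5], I[5,5]^3.
μ_θ-semistable layers: μ^(1)=14/3; μ^(2)=3; μ^(3)=-2; μ^(4)=-7

((0, 0, 1, 1, 1); (2, 0, 0, 0, 0); (0, 0, 0, 0, 3); (1, 1, 0, 0, 0))


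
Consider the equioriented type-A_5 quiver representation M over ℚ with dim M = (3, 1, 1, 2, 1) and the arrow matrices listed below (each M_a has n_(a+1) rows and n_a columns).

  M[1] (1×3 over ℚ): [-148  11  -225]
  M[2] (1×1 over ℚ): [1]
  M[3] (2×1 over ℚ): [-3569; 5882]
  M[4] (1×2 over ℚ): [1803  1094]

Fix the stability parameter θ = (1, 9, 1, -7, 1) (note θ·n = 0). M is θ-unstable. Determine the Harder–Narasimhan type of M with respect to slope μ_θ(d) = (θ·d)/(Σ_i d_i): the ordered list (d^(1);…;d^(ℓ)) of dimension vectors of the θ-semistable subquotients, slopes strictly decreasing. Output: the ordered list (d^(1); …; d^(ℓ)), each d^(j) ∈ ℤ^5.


Via rank(M_{q-1}∘⋯∘M_p): M ≅ I[1,1]^2, I[1,5], I[4,4].
μ_θ-semistable layers: μ^(1)=1; μ^(2)=-7

((3, 1, 1, 1, 1); (0, 0, 0, 1, 0))


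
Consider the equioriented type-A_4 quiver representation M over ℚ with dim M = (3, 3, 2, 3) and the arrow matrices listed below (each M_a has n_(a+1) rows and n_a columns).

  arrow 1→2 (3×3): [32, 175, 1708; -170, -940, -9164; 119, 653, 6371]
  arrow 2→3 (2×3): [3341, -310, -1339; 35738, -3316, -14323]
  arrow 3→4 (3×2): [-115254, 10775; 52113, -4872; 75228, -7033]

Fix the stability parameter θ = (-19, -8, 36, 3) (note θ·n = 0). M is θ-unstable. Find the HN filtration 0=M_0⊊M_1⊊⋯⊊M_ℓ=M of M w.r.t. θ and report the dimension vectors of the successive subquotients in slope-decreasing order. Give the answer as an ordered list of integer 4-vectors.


Via rank(M_{q-1}∘⋯∘M_p): M ≅ I[1,2], I[1,4]^2, I[4,4].
μ_θ-semistable layers: μ^(1)=39/2; μ^(2)=3; μ^(3)=-8; μ^(4)=-19

((0, 0, 2, 2); (0, 0, 0, 1); (0, 3, 0, 0); (3, 0, 0, 0))


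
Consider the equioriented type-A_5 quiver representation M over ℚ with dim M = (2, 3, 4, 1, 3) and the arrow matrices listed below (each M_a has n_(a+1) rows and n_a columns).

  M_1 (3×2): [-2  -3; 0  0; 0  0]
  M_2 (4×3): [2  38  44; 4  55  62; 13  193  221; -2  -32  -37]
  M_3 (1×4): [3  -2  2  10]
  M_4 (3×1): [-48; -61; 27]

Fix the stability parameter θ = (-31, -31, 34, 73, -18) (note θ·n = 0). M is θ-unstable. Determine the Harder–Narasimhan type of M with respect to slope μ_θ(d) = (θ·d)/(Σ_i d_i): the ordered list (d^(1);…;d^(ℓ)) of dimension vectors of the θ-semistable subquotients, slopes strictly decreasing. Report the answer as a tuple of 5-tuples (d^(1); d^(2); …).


Barcode: M ≅ I[1,1], I[1,5], I[2,3]^2, I[3,3], I[5,5]^2. HN layers by μ_θ (4 steps, strictly decreasing):
  μ^(1)=34; μ^(2)=89/3; μ^(3)=-18; μ^(4)=-31

((0, 0, 3, 0, 0); (0, 0, 1, 1, 1); (0, 0, 0, 0, 2); (2, 3, 0, 0, 0))


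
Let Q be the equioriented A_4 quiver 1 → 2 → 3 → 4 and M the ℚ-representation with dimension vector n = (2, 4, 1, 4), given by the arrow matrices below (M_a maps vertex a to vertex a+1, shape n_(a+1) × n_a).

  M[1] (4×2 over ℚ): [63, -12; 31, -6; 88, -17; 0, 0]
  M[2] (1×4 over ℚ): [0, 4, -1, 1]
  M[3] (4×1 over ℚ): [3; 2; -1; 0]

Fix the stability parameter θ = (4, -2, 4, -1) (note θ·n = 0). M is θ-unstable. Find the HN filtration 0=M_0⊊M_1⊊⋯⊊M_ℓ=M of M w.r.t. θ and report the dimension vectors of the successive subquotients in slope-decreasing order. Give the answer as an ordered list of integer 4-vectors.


Interval decomposition of M: I[1,2], I[1,4], I[2,2]^2, I[4,4]^3.
HN type (ℓ=4): μ^(1)=3/2; μ^(2)=1; μ^(3)=-1; μ^(4)=-2

((0, 0, 1, 1); (2, 2, 0, 0); (0, 0, 0, 3); (0, 2, 0, 0))


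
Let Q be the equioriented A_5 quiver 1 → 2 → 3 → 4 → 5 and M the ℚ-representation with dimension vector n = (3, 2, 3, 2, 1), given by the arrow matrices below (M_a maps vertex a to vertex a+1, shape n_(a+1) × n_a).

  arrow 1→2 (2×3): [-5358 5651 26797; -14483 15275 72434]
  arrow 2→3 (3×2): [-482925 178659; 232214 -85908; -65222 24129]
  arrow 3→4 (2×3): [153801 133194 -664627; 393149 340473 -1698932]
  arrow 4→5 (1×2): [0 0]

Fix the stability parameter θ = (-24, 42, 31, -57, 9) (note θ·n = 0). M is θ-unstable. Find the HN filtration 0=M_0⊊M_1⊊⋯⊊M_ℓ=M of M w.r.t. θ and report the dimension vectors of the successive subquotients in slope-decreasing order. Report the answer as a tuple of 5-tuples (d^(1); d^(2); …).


Interval decomposition of M: I[1,1], I[1,4]^2, I[3,3], I[5,5].
HN type (ℓ=4): μ^(1)=31; μ^(2)=9; μ^(3)=16/3; μ^(4)=-24

((0, 0, 1, 0, 0); (0, 0, 0, 0, 1); (0, 2, 2, 2, 0); (3, 0, 0, 0, 0))


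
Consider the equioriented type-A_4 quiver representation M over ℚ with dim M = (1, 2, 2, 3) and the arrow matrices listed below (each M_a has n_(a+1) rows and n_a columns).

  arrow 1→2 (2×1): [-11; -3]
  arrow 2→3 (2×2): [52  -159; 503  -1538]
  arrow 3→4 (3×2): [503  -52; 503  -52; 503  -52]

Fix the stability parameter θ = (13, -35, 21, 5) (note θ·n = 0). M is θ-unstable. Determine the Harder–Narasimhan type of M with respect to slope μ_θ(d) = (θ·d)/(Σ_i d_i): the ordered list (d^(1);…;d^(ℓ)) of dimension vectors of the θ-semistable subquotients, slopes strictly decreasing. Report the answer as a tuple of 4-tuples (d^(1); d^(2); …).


Barcode: M ≅ I[1,4], I[2,3], I[4,4]^2. HN layers by μ_θ (5 steps, strictly decreasing):
  μ^(1)=21; μ^(2)=13; μ^(3)=5; μ^(4)=-11; μ^(5)=-35

((0, 0, 1, 0); (0, 0, 1, 1); (0, 0, 0, 2); (1, 1, 0, 0); (0, 1, 0, 0))


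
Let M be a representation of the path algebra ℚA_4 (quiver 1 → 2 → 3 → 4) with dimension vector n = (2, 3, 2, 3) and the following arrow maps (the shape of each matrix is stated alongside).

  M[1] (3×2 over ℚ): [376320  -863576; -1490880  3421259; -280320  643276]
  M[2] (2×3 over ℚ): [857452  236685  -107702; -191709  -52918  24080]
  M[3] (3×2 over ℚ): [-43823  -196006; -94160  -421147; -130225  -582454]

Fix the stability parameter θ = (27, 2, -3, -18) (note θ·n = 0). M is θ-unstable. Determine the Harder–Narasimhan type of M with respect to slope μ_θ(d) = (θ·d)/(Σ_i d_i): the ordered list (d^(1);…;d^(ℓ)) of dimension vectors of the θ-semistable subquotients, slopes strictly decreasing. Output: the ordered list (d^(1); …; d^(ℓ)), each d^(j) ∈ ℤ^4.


Via rank(M_{q-1}∘⋯∘M_p): M ≅ I[1,1], I[1,4], I[2,2], I[2,4], I[4,4].
μ_θ-semistable layers: μ^(1)=27; μ^(2)=2; μ^(3)=-19/3; μ^(4)=-18

((1, 0, 0, 0); (1, 2, 1, 1); (0, 1, 1, 1); (0, 0, 0, 1))


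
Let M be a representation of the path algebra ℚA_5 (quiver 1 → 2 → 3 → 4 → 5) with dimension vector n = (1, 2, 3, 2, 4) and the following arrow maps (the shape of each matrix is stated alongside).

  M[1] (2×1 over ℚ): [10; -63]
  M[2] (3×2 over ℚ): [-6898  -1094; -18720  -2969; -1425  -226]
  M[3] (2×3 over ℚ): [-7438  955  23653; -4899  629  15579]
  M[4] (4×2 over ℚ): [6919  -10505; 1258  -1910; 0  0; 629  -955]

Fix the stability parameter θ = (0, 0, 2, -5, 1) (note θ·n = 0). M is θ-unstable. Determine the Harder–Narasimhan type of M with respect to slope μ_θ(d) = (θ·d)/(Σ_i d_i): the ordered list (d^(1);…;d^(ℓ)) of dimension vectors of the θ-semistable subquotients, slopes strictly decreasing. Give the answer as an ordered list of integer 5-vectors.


Interval decomposition of M: I[1,5], I[2,4], I[3,3], I[5,5]^3.
HN type (ℓ=4): μ^(1)=2; μ^(2)=1; μ^(3)=-3/4; μ^(4)=-1

((0, 0, 1, 0, 0); (0, 0, 0, 0, 4); (1, 1, 1, 1, 0); (0, 1, 1, 1, 0))


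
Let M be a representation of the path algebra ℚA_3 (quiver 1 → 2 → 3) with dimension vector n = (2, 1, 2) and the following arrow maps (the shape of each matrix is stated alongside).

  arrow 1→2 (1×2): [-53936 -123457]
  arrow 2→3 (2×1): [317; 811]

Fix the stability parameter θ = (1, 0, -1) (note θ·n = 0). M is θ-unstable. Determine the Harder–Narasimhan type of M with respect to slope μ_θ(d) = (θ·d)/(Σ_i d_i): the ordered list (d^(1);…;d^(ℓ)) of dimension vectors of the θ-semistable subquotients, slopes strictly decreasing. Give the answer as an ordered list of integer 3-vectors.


Interval decomposition of M: I[1,1], I[1,3], I[3,3].
HN type (ℓ=3): μ^(1)=1; μ^(2)=0; μ^(3)=-1

((1, 0, 0); (1, 1, 1); (0, 0, 1))


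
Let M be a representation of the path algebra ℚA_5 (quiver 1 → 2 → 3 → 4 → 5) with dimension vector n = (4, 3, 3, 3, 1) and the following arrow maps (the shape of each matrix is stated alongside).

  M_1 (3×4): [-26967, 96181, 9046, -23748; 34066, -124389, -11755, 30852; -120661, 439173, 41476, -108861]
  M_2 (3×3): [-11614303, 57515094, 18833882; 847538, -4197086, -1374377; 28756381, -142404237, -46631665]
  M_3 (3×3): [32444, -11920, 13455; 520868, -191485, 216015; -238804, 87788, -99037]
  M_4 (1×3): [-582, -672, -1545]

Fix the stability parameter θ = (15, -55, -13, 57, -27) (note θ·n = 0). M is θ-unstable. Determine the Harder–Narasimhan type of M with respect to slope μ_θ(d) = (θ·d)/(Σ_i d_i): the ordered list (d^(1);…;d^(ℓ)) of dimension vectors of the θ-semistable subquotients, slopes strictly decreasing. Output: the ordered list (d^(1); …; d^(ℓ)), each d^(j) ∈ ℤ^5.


Via rank(M_{q-1}∘⋯∘M_p): M ≅ I[1,1], I[1,3], I[1,4], I[1,5], I[4,4].
μ_θ-semistable layers: μ^(1)=57; μ^(2)=15; μ^(3)=-13; μ^(4)=-20

((0, 0, 0, 2, 0); (1, 0, 0, 1, 1); (0, 0, 3, 0, 0); (3, 3, 0, 0, 0))


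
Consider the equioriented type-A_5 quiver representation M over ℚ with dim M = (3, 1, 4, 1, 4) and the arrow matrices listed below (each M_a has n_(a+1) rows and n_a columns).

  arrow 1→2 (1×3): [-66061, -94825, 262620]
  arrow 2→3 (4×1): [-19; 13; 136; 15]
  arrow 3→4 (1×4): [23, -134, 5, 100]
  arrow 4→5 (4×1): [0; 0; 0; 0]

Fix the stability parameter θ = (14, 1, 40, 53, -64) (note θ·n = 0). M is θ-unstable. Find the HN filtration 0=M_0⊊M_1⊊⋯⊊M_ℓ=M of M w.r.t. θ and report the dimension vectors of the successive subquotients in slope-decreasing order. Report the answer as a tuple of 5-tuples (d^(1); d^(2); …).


Via rank(M_{q-1}∘⋯∘M_p): M ≅ I[1,1]^2, I[1,4], I[3,3]^3, I[5,5]^4.
μ_θ-semistable layers: μ^(1)=53; μ^(2)=40; μ^(3)=14; μ^(4)=15/2; μ^(5)=-64

((0, 0, 0, 1, 0); (0, 0, 4, 0, 0); (2, 0, 0, 0, 0); (1, 1, 0, 0, 0); (0, 0, 0, 0, 4))


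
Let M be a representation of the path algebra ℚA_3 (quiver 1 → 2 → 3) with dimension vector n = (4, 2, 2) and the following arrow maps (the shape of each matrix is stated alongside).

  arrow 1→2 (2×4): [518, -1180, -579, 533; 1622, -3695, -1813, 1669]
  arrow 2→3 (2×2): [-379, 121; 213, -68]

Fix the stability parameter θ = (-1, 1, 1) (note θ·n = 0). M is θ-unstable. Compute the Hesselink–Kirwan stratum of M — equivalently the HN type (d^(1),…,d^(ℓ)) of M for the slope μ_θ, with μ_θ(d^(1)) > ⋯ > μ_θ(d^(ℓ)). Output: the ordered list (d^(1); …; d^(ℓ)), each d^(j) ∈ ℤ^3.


Barcode: M ≅ I[1,1]^2, I[1,3]^2. HN layers by μ_θ (2 steps, strictly decreasing):
  μ^(1)=1; μ^(2)=-1

((0, 2, 2); (4, 0, 0))


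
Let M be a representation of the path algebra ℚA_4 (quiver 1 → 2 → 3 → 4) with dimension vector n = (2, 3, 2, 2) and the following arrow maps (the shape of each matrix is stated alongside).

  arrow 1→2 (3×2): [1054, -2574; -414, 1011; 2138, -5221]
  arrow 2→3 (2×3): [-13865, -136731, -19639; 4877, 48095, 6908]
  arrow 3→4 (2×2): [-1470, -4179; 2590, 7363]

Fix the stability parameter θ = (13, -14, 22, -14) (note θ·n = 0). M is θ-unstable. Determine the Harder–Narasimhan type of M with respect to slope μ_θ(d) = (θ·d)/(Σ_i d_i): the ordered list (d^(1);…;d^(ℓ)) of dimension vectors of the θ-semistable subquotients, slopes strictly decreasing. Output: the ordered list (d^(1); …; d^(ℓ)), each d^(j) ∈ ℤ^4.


Via rank(M_{q-1}∘⋯∘M_p): M ≅ I[1,3], I[1,4], I[2,2], I[4,4].
μ_θ-semistable layers: μ^(1)=22; μ^(2)=4; μ^(3)=-1/2; μ^(4)=-14

((0, 0, 1, 0); (0, 0, 1, 1); (2, 2, 0, 0); (0, 1, 0, 1))


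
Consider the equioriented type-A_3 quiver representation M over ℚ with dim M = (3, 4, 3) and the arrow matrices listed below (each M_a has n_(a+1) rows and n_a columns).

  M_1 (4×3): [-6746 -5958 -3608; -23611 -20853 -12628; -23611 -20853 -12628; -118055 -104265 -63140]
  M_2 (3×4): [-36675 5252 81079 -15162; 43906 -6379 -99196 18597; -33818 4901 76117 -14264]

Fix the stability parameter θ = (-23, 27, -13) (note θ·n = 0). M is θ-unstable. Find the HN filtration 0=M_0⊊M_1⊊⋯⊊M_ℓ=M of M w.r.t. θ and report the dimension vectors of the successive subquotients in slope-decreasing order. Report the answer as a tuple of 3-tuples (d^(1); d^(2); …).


Interval decomposition of M: I[1,1]^2, I[1,3], I[2,2], I[2,3]^2.
HN type (ℓ=3): μ^(1)=27; μ^(2)=7; μ^(3)=-23

((0, 1, 0); (0, 3, 3); (3, 0, 0))


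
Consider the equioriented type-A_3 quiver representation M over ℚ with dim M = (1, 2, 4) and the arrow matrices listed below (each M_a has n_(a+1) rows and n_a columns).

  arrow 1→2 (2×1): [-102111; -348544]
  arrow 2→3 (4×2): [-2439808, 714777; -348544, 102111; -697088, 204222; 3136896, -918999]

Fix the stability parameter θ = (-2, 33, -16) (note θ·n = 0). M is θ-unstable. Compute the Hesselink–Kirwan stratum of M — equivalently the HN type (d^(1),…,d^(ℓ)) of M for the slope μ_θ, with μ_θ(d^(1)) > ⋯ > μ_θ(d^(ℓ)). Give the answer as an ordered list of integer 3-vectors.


Barcode: M ≅ I[1,2], I[2,3], I[3,3]^3. HN layers by μ_θ (4 steps, strictly decreasing):
  μ^(1)=33; μ^(2)=17/2; μ^(3)=-2; μ^(4)=-16

((0, 1, 0); (0, 1, 1); (1, 0, 0); (0, 0, 3))


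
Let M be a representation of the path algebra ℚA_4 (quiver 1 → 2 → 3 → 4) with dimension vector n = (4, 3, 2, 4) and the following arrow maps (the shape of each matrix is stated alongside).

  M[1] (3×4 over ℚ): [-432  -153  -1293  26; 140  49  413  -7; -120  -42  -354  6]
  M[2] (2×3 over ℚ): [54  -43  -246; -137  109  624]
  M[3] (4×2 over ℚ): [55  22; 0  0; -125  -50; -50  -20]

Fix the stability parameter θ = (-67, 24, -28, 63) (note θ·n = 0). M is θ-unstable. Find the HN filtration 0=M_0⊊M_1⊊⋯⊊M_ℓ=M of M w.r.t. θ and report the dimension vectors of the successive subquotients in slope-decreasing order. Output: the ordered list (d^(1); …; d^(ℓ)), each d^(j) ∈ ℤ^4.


Via rank(M_{q-1}∘⋯∘M_p): M ≅ I[1,1]^2, I[1,3], I[1,4], I[2,2], I[4,4]^3.
μ_θ-semistable layers: μ^(1)=63; μ^(2)=24; μ^(3)=-2; μ^(4)=-67

((0, 0, 0, 4); (0, 1, 0, 0); (0, 2, 2, 0); (4, 0, 0, 0))


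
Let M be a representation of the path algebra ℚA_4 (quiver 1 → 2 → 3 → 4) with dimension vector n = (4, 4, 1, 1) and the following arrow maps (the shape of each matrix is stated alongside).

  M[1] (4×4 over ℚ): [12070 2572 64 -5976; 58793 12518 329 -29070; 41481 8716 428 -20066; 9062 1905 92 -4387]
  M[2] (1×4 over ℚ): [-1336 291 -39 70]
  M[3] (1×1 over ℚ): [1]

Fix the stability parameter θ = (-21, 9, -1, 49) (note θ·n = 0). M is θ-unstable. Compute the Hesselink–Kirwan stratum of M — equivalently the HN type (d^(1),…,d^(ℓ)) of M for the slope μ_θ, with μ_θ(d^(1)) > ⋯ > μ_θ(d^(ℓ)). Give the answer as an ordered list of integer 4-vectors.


Barcode: M ≅ I[1,1], I[1,2]^2, I[1,4], I[2,2]. HN layers by μ_θ (4 steps, strictly decreasing):
  μ^(1)=49; μ^(2)=9; μ^(3)=4; μ^(4)=-21

((0, 0, 0, 1); (0, 3, 0, 0); (0, 1, 1, 0); (4, 0, 0, 0))


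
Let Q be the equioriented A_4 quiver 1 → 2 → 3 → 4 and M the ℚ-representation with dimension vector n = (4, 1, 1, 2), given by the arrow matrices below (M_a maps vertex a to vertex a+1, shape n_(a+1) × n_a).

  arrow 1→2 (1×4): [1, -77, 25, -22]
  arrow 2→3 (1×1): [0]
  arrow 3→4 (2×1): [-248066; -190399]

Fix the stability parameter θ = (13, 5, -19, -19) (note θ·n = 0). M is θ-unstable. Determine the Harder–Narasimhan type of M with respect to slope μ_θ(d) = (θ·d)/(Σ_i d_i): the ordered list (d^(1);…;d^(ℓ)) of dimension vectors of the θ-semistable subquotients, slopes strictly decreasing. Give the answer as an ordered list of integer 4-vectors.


Interval decomposition of M: I[1,1]^3, I[1,2], I[3,4], I[4,4].
HN type (ℓ=3): μ^(1)=13; μ^(2)=9; μ^(3)=-19

((3, 0, 0, 0); (1, 1, 0, 0); (0, 0, 1, 2))


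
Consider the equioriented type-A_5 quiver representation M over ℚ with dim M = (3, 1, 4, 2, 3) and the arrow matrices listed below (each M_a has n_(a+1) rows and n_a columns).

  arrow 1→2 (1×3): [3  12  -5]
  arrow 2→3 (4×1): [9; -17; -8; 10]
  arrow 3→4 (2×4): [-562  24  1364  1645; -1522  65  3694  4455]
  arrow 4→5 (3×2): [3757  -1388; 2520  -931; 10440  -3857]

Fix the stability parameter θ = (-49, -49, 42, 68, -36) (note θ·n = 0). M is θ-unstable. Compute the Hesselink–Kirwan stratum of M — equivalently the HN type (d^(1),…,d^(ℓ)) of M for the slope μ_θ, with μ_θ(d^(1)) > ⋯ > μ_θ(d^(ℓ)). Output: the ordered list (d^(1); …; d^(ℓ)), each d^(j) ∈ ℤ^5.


Interval decomposition of M: I[1,1]^2, I[1,5], I[3,3]^2, I[3,5], I[5,5].
HN type (ℓ=4): μ^(1)=42; μ^(2)=74/3; μ^(3)=-36; μ^(4)=-49

((0, 0, 2, 0, 0); (0, 0, 2, 2, 2); (0, 0, 0, 0, 1); (3, 1, 0, 0, 0))


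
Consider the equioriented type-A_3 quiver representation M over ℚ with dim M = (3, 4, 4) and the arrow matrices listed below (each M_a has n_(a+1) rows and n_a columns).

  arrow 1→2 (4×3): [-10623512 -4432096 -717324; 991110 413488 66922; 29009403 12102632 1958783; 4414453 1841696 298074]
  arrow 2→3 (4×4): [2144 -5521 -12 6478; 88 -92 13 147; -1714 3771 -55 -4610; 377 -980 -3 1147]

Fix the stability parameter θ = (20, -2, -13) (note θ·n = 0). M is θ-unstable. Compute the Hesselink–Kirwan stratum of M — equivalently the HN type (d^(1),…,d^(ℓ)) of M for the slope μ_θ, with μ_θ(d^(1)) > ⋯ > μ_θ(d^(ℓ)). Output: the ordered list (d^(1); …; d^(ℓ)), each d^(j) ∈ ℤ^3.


Interval decomposition of M: I[1,1], I[1,3]^2, I[2,3]^2.
HN type (ℓ=3): μ^(1)=20; μ^(2)=5/3; μ^(3)=-15/2

((1, 0, 0); (2, 2, 2); (0, 2, 2))


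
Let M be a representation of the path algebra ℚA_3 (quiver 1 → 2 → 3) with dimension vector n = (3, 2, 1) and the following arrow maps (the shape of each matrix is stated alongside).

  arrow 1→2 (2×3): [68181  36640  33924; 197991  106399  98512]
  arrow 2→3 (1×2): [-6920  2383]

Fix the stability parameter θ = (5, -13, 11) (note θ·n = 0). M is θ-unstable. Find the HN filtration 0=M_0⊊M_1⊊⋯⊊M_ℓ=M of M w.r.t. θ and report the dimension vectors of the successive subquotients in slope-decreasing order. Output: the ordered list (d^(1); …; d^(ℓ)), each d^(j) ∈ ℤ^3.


Interval decomposition of M: I[1,1], I[1,2], I[1,3].
HN type (ℓ=3): μ^(1)=11; μ^(2)=5; μ^(3)=-4

((0, 0, 1); (1, 0, 0); (2, 2, 0))


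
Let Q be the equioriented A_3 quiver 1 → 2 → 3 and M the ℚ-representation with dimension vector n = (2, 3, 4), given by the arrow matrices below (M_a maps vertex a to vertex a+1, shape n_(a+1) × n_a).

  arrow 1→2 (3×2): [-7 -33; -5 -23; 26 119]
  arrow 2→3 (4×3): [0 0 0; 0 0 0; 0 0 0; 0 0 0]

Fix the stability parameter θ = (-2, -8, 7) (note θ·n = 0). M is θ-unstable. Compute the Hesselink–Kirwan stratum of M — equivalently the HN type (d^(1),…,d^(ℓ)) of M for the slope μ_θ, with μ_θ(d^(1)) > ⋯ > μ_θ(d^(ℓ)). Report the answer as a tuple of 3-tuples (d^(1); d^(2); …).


Barcode: M ≅ I[1,2]^2, I[2,2], I[3,3]^4. HN layers by μ_θ (3 steps, strictly decreasing):
  μ^(1)=7; μ^(2)=-5; μ^(3)=-8

((0, 0, 4); (2, 2, 0); (0, 1, 0))
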